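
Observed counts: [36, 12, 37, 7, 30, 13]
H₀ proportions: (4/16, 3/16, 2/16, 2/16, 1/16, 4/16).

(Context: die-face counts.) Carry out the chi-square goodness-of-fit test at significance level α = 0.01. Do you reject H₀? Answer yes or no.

reject H₀: yes

n = 135; E_i = n·p_i = [33.75, 25.31, 16.88, 16.88, 8.44, 33.75]
χ² = (36−33.75)²/33.75 + (12−25.31)²/25.31 + (37−16.88)²/16.88 + (7−16.88)²/16.88 + (30−8.44)²/8.44 + (13−33.75)²/33.75 = 104.7926
df = 5
p-value (upper-tail) = 0.00000
At α=0.01: p < α → reject H₀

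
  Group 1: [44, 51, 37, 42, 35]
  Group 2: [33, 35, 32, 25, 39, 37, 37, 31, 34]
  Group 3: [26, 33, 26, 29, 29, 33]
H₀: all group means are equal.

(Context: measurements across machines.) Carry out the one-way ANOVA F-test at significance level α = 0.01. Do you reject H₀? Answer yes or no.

Group means [41.80, 33.67, 29.33], grand mean 34.400
SSB = Σnᵢ(x̄ᵢ−x̄)² = 432.667; SSW = ΣΣ(x−x̄ᵢ)² = 346.133
MSB = 432.667/2 = 216.3333; MSW = 346.133/17 = 20.3608
F = MSB/MSW = 10.6250
df = (2, 17)
p-value (upper-tail) = 0.00101
At α=0.01: p < α → reject H₀

reject H₀: yes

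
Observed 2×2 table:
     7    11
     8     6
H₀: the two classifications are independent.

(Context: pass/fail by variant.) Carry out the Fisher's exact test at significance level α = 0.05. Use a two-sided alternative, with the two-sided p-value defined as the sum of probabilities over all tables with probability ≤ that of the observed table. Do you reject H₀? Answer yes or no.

Margins: r₁=18, r₂=14, c₁=15, c₂=17, n=32
p_obs = C(18,7)·C(14,8)/C(32,15); sum pmf over tables with pmf ≤ p_obs
p-value (two-sided) = 0.47645
At α=0.05: p ≥ α → fail to reject H₀

reject H₀: no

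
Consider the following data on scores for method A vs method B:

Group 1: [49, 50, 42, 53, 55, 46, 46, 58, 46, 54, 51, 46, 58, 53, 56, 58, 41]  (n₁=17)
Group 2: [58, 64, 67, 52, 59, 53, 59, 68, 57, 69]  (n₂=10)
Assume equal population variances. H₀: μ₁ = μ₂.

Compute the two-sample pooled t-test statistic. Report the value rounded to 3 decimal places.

x̄₁=50.706, s₁=5.531, n₁=17
x̄₂=60.600, s₂=6.096, n₂=10
s_p² = [16·5.531² + 9·6.096²]/25 = 32.9572
SE = √(s_p²·(1/17+1/10)) = 2.2879
t = (50.706−60.600)/2.2879 = -4.3246
df = 25

test statistic = -4.325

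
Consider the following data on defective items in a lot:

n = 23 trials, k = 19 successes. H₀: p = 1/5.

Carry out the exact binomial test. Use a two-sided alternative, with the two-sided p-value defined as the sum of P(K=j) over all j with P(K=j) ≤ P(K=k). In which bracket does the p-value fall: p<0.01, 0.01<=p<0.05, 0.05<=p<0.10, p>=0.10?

p-value bracket: p<0.01

Exact binomial: n=23, k=19, p₀=1/5=0.2000
P(X=j) = C(n,j)·p₀^j·(1−p₀)^(n−j); p = Σ P(X=j) over j with P(X=j) ≤ P(X=19)
p-value (two-sided) = 0.00000
→ bracket: p<0.01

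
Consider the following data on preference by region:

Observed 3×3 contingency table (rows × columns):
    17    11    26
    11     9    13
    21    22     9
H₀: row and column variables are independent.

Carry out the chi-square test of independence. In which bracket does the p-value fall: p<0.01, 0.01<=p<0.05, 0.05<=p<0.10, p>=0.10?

p-value bracket: 0.01<=p<0.05

Row totals [54, 33, 52], col totals [49, 42, 48], n=139
χ² = (17−19.04)²/19.04 + (11−16.32)²/16.32 + (26−18.65)²/18.65 + (11−11.63)²/11.63 + (9−9.97)²/9.97 + (13−11.40)²/11.40 + (21−18.33)²/18.33 + (22−15.71)²/15.71 + (9−17.96)²/17.96 = 12.5766
df = 4
p-value (upper-tail) = 0.01354
→ bracket: 0.01<=p<0.05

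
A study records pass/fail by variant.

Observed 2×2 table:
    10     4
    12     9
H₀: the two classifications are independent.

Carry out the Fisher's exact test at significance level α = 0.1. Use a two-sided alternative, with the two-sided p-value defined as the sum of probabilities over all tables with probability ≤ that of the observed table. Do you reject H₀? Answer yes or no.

Margins: r₁=14, r₂=21, c₁=22, c₂=13, n=35
p_obs = C(14,10)·C(21,12)/C(35,22); sum pmf over tables with pmf ≤ p_obs
p-value (two-sided) = 0.48753
At α=0.1: p ≥ α → fail to reject H₀

reject H₀: no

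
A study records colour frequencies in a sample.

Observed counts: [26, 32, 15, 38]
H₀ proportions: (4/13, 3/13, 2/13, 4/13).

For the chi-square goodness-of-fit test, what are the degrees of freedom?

degrees of freedom = 3

df = k − 1 = 4 − 1 = 3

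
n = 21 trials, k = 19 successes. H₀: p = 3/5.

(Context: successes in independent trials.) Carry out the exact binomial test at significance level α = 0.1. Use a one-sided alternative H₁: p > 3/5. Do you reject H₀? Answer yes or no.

reject H₀: yes

Exact binomial: n=21, k=19, p₀=3/5=0.6000
P(X≥19) from Σ C(n,i)·p₀^i·(1−p₀)^(n−i)
p-value (one-sided, H₁ greater) = 0.00238
At α=0.1: p < α → reject H₀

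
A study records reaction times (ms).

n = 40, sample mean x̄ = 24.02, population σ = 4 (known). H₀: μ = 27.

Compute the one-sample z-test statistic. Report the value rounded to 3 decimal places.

test statistic = -4.712

SE = σ/√n = 4/√40 = 0.6325
z = (x̄−μ₀)/SE = (24.02−27)/0.6325 = -4.7118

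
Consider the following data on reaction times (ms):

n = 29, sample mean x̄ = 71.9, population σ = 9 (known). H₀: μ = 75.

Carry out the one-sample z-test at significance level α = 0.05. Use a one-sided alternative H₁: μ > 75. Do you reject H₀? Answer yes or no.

reject H₀: no

SE = σ/√n = 9/√29 = 1.6713
z = (x̄−μ₀)/SE = (71.9−75)/1.6713 = -1.8549
p-value (one-sided, H₁ greater) = 0.96819
At α=0.05: p ≥ α → fail to reject H₀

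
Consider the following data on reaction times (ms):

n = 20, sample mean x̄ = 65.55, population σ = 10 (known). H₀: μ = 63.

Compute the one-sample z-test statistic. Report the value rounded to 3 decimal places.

test statistic = 1.140

SE = σ/√n = 10/√20 = 2.2361
z = (x̄−μ₀)/SE = (65.55−63)/2.2361 = 1.1404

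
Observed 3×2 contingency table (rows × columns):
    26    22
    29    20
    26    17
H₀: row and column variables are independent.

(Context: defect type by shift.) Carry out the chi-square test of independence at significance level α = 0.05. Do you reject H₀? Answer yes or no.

reject H₀: no

Row totals [48, 49, 43], col totals [81, 59], n=140
χ² = (26−27.77)²/27.77 + (22−20.23)²/20.23 + (29−28.35)²/28.35 + (20−20.65)²/20.65 + (26−24.88)²/24.88 + (17−18.12)²/18.12 = 0.4234
df = 2
p-value (upper-tail) = 0.80920
At α=0.05: p ≥ α → fail to reject H₀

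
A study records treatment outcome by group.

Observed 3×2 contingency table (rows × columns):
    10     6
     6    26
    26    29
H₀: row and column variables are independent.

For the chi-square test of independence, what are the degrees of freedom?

df = (r−1)(c−1) = (3−1)·(2−1) = 2

degrees of freedom = 2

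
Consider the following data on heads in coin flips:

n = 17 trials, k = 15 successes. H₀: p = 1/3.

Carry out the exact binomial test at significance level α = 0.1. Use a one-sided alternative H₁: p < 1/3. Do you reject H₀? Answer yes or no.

Exact binomial: n=17, k=15, p₀=1/3=0.3333
P(X≤15) from Σ C(n,i)·p₀^i·(1−p₀)^(n−i)
p-value (one-sided, H₁ less) = 1.00000
At α=0.1: p ≥ α → fail to reject H₀

reject H₀: no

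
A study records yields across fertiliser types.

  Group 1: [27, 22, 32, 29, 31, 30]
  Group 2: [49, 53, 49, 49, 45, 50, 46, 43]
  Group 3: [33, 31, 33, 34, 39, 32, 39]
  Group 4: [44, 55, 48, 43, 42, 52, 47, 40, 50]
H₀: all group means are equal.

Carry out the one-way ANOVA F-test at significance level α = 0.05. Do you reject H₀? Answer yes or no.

reject H₀: yes

Group means [28.50, 48.00, 34.43, 46.78], grand mean 40.567
SSB = Σnᵢ(x̄ᵢ−x̄)² = 1926.597; SSW = ΣΣ(x−x̄ᵢ)² = 396.770
MSB = 1926.597/3 = 642.1989; MSW = 396.770/26 = 15.2604
F = MSB/MSW = 42.0828
df = (3, 26)
p-value (upper-tail) = 0.00000
At α=0.05: p < α → reject H₀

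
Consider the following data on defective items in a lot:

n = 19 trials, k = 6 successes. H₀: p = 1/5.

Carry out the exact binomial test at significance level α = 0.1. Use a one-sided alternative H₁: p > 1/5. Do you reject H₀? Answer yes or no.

Exact binomial: n=19, k=6, p₀=1/5=0.2000
P(X≥6) from Σ C(n,i)·p₀^i·(1−p₀)^(n−i)
p-value (one-sided, H₁ greater) = 0.16306
At α=0.1: p ≥ α → fail to reject H₀

reject H₀: no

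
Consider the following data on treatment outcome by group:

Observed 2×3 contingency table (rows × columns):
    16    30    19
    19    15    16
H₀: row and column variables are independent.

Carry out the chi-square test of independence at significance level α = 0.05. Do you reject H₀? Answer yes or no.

reject H₀: no

Row totals [65, 50], col totals [35, 45, 35], n=115
χ² = (16−19.78)²/19.78 + (30−25.43)²/25.43 + (19−19.78)²/19.78 + (19−15.22)²/15.22 + (15−19.57)²/19.57 + (16−15.22)²/15.22 = 3.6193
df = 2
p-value (upper-tail) = 0.16371
At α=0.05: p ≥ α → fail to reject H₀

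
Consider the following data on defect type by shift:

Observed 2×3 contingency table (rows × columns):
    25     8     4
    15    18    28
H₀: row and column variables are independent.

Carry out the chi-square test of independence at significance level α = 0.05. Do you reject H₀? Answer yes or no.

reject H₀: yes

Row totals [37, 61], col totals [40, 26, 32], n=98
χ² = (25−15.10)²/15.10 + (8−9.82)²/9.82 + (4−12.08)²/12.08 + (15−24.90)²/24.90 + (18−16.18)²/16.18 + (28−19.92)²/19.92 = 19.6469
df = 2
p-value (upper-tail) = 0.00005
At α=0.05: p < α → reject H₀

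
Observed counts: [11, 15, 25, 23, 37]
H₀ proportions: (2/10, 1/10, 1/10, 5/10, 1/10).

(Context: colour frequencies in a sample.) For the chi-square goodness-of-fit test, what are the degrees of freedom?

df = k − 1 = 5 − 1 = 4

degrees of freedom = 4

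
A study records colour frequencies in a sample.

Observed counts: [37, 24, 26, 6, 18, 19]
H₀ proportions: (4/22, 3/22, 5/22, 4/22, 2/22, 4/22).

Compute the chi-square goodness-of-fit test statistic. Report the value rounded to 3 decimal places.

test statistic = 27.503

n = 130; E_i = n·p_i = [23.64, 17.73, 29.55, 23.64, 11.82, 23.64]
χ² = (37−23.64)²/23.64 + (24−17.73)²/17.73 + (26−29.55)²/29.55 + (6−23.64)²/23.64 + (18−11.82)²/11.82 + (19−23.64)²/23.64 = 27.5031
df = 5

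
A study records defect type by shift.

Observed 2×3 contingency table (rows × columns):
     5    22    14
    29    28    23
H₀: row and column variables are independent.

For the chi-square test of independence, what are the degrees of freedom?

df = (r−1)(c−1) = (2−1)·(3−1) = 2

degrees of freedom = 2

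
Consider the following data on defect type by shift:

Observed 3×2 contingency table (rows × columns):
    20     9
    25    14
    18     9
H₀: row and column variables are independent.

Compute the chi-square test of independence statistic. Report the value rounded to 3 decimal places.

test statistic = 0.178

Row totals [29, 39, 27], col totals [63, 32], n=95
χ² = (20−19.23)²/19.23 + (9−9.77)²/9.77 + (25−25.86)²/25.86 + (14−13.14)²/13.14 + (18−17.91)²/17.91 + (9−9.09)²/9.09 = 0.1782
df = 2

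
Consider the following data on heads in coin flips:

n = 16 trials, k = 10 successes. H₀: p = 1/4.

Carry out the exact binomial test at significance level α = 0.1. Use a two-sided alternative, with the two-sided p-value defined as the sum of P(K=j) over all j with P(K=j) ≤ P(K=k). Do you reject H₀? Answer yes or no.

reject H₀: yes

Exact binomial: n=16, k=10, p₀=1/4=0.2500
P(X=j) = C(n,j)·p₀^j·(1−p₀)^(n−j); p = Σ P(X=j) over j with P(X=j) ≤ P(X=10)
p-value (two-sided) = 0.00164
At α=0.1: p < α → reject H₀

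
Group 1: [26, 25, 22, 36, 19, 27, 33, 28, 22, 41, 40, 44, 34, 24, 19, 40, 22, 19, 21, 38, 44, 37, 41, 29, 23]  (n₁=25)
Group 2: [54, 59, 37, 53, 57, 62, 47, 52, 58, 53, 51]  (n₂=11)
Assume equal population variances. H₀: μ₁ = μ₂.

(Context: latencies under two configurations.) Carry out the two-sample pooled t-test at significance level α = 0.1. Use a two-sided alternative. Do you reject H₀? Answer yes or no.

reject H₀: yes

x̄₁=30.160, s₁=8.620, n₁=25
x̄₂=53.000, s₂=6.753, n₂=11
s_p² = [24·8.620² + 10·6.753²]/34 = 65.8635
SE = √(s_p²·(1/25+1/11)) = 2.9363
t = (30.160−53.000)/2.9363 = -7.7784
df = 34
p-value (two-sided) = 0.00000
At α=0.1: p < α → reject H₀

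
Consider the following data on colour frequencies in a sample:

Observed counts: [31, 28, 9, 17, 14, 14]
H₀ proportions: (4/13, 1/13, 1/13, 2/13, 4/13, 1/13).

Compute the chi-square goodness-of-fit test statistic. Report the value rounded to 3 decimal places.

n = 113; E_i = n·p_i = [34.77, 8.69, 8.69, 17.38, 34.77, 8.69]
χ² = (31−34.77)²/34.77 + (28−8.69)²/8.69 + (9−8.69)²/8.69 + (17−17.38)²/17.38 + (14−34.77)²/34.77 + (14−8.69)²/8.69 = 58.9624
df = 5

test statistic = 58.962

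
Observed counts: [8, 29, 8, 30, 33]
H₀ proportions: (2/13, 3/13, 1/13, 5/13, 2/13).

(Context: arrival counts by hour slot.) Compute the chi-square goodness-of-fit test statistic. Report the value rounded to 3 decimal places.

test statistic = 24.508

n = 108; E_i = n·p_i = [16.62, 24.92, 8.31, 41.54, 16.62]
χ² = (8−16.62)²/16.62 + (29−24.92)²/24.92 + (8−8.31)²/8.31 + (30−41.54)²/41.54 + (33−16.62)²/16.62 = 24.5077
df = 4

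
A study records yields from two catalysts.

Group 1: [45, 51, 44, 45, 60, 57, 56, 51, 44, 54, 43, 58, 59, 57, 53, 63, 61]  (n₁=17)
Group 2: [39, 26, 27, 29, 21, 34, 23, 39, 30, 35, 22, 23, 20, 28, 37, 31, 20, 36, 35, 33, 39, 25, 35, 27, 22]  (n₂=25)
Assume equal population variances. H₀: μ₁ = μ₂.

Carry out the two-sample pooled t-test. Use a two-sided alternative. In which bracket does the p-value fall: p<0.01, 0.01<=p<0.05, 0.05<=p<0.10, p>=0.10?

p-value bracket: p<0.01

x̄₁=53.000, s₁=6.680, n₁=17
x̄₂=29.440, s₂=6.430, n₂=25
s_p² = [16·6.680² + 24·6.430²]/40 = 42.6540
SE = √(s_p²·(1/17+1/25)) = 2.0531
t = (53.000−29.440)/2.0531 = 11.4753
df = 40
p-value (two-sided) = 0.00000
→ bracket: p<0.01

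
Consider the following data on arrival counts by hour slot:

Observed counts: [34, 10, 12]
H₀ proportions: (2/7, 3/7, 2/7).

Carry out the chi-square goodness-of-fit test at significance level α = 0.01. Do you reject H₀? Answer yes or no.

n = 56; E_i = n·p_i = [16.00, 24.00, 16.00]
χ² = (34−16.00)²/16.00 + (10−24.00)²/24.00 + (12−16.00)²/16.00 = 29.4167
df = 2
p-value (upper-tail) = 0.00000
At α=0.01: p < α → reject H₀

reject H₀: yes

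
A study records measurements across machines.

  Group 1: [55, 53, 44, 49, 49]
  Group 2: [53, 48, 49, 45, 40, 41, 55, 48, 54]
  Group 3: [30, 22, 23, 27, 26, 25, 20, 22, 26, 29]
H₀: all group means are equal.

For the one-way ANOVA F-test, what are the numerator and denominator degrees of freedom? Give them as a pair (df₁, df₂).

k = 3 groups, N = 24 total
df = (k−1, N−k) = (3−1, 24−3) = (2, 21)

degrees of freedom = [2, 21]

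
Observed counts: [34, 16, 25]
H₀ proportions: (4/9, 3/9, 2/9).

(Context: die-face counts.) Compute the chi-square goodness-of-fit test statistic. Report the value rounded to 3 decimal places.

test statistic = 7.420

n = 75; E_i = n·p_i = [33.33, 25.00, 16.67]
χ² = (34−33.33)²/33.33 + (16−25.00)²/25.00 + (25−16.67)²/16.67 = 7.4200
df = 2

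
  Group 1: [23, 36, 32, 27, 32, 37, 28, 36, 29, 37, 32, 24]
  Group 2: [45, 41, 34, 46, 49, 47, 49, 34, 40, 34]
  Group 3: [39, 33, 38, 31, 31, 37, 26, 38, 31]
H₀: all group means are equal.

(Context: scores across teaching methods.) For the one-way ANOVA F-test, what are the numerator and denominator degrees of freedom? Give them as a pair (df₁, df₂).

k = 3 groups, N = 31 total
df = (k−1, N−k) = (3−1, 31−3) = (2, 28)

degrees of freedom = [2, 28]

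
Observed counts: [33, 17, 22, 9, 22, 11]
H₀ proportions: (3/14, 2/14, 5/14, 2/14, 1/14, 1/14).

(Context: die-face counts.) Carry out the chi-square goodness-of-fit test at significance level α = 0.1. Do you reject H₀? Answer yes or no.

n = 114; E_i = n·p_i = [24.43, 16.29, 40.71, 16.29, 8.14, 8.14]
χ² = (33−24.43)²/24.43 + (17−16.29)²/16.29 + (22−40.71)²/40.71 + (9−16.29)²/16.29 + (22−8.14)²/8.14 + (11−8.14)²/8.14 = 39.4842
df = 5
p-value (upper-tail) = 0.00000
At α=0.1: p < α → reject H₀

reject H₀: yes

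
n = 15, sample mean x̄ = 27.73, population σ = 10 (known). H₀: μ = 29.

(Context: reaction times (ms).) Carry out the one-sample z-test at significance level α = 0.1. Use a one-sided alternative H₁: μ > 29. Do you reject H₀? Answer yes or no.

SE = σ/√n = 10/√15 = 2.5820
z = (x̄−μ₀)/SE = (27.73−29)/2.5820 = -0.4919
p-value (one-sided, H₁ greater) = 0.68859
At α=0.1: p ≥ α → fail to reject H₀

reject H₀: no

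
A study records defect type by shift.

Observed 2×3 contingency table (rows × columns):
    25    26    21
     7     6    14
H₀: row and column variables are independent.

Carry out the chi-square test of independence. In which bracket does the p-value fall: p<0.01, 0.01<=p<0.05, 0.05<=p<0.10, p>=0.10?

Row totals [72, 27], col totals [32, 32, 35], n=99
χ² = (25−23.27)²/23.27 + (26−23.27)²/23.27 + (21−25.45)²/25.45 + (7−8.73)²/8.73 + (6−8.73)²/8.73 + (14−9.55)²/9.55 = 4.5003
df = 2
p-value (upper-tail) = 0.10539
→ bracket: p>=0.10

p-value bracket: p>=0.10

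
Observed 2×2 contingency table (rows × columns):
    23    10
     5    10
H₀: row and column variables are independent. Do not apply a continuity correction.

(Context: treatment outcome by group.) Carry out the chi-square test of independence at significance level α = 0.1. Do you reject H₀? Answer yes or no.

Row totals [33, 15], col totals [28, 20], n=48
χ² = (23−19.25)²/19.25 + (10−13.75)²/13.75 + (5−8.75)²/8.75 + (10−6.25)²/6.25 = 5.6104
df = 1
p-value (upper-tail) = 0.01785
At α=0.1: p < α → reject H₀

reject H₀: yes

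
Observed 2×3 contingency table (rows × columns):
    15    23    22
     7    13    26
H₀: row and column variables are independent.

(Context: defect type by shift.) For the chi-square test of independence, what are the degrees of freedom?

degrees of freedom = 2

df = (r−1)(c−1) = (2−1)·(3−1) = 2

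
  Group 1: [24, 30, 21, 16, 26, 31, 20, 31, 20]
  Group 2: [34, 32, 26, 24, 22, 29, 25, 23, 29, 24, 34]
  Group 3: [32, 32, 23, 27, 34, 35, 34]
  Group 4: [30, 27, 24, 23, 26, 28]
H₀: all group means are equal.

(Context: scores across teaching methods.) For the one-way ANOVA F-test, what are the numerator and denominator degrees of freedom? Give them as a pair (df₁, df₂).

k = 4 groups, N = 33 total
df = (k−1, N−k) = (4−1, 33−4) = (3, 29)

degrees of freedom = [3, 29]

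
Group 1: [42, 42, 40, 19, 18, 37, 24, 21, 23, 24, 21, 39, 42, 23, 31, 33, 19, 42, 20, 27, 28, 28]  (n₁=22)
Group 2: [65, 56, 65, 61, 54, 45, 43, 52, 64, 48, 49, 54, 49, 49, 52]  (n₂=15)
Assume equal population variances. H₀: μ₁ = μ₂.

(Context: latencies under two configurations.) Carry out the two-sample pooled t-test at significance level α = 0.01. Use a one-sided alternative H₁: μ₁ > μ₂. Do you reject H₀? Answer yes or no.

x̄₁=29.227, s₁=8.831, n₁=22
x̄₂=53.733, s₂=7.146, n₂=15
s_p² = [21·8.831² + 14·7.146²]/35 = 67.2228
SE = √(s_p²·(1/22+1/15)) = 2.7454
t = (29.227−53.733)/2.7454 = -8.9263
df = 35
p-value (one-sided, H₁ greater) = 1.00000
At α=0.01: p ≥ α → fail to reject H₀

reject H₀: no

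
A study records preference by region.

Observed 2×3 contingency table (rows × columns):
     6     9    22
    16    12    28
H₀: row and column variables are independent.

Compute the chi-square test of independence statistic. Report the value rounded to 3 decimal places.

test statistic = 1.891

Row totals [37, 56], col totals [22, 21, 50], n=93
χ² = (6−8.75)²/8.75 + (9−8.35)²/8.35 + (22−19.89)²/19.89 + (16−13.25)²/13.25 + (12−12.65)²/12.65 + (28−30.11)²/30.11 = 1.8912
df = 2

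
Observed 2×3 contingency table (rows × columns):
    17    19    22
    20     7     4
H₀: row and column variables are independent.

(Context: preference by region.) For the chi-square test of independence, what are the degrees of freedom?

degrees of freedom = 2

df = (r−1)(c−1) = (2−1)·(3−1) = 2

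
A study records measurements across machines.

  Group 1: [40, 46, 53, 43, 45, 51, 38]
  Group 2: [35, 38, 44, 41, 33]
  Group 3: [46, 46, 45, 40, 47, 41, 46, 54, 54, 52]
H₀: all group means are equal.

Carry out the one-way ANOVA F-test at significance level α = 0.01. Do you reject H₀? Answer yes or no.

Group means [45.14, 38.20, 47.10], grand mean 44.455
SSB = Σnᵢ(x̄ᵢ−x̄)² = 268.897; SSW = ΣΣ(x−x̄ᵢ)² = 472.557
MSB = 268.897/2 = 134.4487; MSW = 472.557/19 = 24.8714
F = MSB/MSW = 5.4057
df = (2, 19)
p-value (upper-tail) = 0.01385
At α=0.01: p ≥ α → fail to reject H₀

reject H₀: no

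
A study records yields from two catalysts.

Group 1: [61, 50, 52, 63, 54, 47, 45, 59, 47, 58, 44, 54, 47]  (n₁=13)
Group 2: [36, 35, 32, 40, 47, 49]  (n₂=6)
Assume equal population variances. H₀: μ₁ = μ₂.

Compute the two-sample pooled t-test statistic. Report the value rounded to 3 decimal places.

x̄₁=52.385, s₁=6.358, n₁=13
x̄₂=39.833, s₂=6.853, n₂=6
s_p² = [12·6.358² + 5·6.853²]/17 = 42.3477
SE = √(s_p²·(1/13+1/6)) = 3.2118
t = (52.385−39.833)/3.2118 = 3.9079
df = 17

test statistic = 3.908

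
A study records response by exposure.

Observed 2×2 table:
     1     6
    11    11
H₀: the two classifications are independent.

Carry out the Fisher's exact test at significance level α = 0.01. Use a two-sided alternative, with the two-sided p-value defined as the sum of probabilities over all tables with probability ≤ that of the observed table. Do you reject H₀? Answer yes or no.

Margins: r₁=7, r₂=22, c₁=12, c₂=17, n=29
p_obs = C(7,1)·C(22,11)/C(29,12); sum pmf over tables with pmf ≤ p_obs
p-value (two-sided) = 0.18720
At α=0.01: p ≥ α → fail to reject H₀

reject H₀: no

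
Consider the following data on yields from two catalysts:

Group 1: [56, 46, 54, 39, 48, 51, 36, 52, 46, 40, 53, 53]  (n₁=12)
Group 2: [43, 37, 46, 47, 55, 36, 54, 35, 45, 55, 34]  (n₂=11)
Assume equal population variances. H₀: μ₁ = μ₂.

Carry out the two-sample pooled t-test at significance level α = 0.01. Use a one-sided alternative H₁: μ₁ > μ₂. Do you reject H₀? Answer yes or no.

reject H₀: no

x̄₁=47.833, s₁=6.548, n₁=12
x̄₂=44.273, s₂=8.063, n₂=11
s_p² = [11·6.548² + 10·8.063²]/21 = 53.4214
SE = √(s_p²·(1/12+1/11)) = 3.0509
t = (47.833−44.273)/3.0509 = 1.1671
df = 21
p-value (one-sided, H₁ greater) = 0.12814
At α=0.01: p ≥ α → fail to reject H₀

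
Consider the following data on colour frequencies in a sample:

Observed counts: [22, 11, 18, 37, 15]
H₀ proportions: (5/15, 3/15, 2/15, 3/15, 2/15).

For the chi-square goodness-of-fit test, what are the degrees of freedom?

degrees of freedom = 4

df = k − 1 = 5 − 1 = 4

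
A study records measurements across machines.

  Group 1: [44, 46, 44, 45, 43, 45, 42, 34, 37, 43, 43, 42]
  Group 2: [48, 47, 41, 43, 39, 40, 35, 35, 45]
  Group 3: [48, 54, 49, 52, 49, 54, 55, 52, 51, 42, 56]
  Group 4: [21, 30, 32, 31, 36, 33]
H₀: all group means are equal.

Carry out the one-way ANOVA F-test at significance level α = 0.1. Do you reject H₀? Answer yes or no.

Group means [42.33, 41.44, 51.09, 30.50], grand mean 42.789
SSB = Σnᵢ(x̄ᵢ−x̄)² = 1683.018; SSW = ΣΣ(x−x̄ᵢ)² = 601.298
MSB = 1683.018/3 = 561.0059; MSW = 601.298/34 = 17.6852
F = MSB/MSW = 31.7217
df = (3, 34)
p-value (upper-tail) = 0.00000
At α=0.1: p < α → reject H₀

reject H₀: yes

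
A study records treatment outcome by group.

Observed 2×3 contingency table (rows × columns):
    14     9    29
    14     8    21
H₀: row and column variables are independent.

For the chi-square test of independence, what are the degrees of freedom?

degrees of freedom = 2

df = (r−1)(c−1) = (2−1)·(3−1) = 2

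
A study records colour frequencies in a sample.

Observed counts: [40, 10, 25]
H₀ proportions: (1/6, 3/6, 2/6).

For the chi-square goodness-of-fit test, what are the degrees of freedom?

df = k − 1 = 3 − 1 = 2

degrees of freedom = 2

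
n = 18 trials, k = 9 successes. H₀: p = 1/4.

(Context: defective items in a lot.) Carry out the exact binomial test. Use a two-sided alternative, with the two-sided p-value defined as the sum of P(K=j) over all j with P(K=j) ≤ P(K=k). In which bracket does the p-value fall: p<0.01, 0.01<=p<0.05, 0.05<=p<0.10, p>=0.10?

p-value bracket: 0.01<=p<0.05

Exact binomial: n=18, k=9, p₀=1/4=0.2500
P(X=j) = C(n,j)·p₀^j·(1−p₀)^(n−j); p = Σ P(X=j) over j with P(X=j) ≤ P(X=9)
p-value (two-sided) = 0.02499
→ bracket: 0.01<=p<0.05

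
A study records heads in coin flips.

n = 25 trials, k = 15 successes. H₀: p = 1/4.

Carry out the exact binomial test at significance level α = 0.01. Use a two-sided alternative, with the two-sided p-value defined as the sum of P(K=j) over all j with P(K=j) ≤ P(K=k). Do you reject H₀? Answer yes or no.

Exact binomial: n=25, k=15, p₀=1/4=0.2500
P(X=j) = C(n,j)·p₀^j·(1−p₀)^(n−j); p = Σ P(X=j) over j with P(X=j) ≤ P(X=15)
p-value (two-sided) = 0.00021
At α=0.01: p < α → reject H₀

reject H₀: yes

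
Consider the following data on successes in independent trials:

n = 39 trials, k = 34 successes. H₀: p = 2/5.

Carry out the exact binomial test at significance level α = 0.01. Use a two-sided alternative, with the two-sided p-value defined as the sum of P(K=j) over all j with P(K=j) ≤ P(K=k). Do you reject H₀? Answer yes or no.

Exact binomial: n=39, k=34, p₀=2/5=0.4000
P(X=j) = C(n,j)·p₀^j·(1−p₀)^(n−j); p = Σ P(X=j) over j with P(X=j) ≤ P(X=34)
p-value (two-sided) = 0.00000
At α=0.01: p < α → reject H₀

reject H₀: yes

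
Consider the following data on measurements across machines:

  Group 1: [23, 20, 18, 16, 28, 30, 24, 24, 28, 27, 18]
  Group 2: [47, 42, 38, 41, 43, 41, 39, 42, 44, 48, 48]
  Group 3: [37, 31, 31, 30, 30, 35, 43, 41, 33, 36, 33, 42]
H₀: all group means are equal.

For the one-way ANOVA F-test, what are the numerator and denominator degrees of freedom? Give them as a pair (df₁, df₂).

degrees of freedom = [2, 31]

k = 3 groups, N = 34 total
df = (k−1, N−k) = (3−1, 34−3) = (2, 31)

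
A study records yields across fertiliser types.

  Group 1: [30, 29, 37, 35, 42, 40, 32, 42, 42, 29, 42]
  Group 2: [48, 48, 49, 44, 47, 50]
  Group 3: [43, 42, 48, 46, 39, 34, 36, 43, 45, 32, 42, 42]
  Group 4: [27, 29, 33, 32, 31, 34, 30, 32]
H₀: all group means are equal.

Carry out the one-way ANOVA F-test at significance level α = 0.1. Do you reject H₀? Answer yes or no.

Group means [36.36, 47.67, 41.00, 31.00], grand mean 38.541
SSB = Σnᵢ(x̄ᵢ−x̄)² = 1079.310; SSW = ΣΣ(x−x̄ᵢ)² = 627.879
MSB = 1079.310/3 = 359.7701; MSW = 627.879/33 = 19.0266
F = MSB/MSW = 18.9088
df = (3, 33)
p-value (upper-tail) = 0.00000
At α=0.1: p < α → reject H₀

reject H₀: yes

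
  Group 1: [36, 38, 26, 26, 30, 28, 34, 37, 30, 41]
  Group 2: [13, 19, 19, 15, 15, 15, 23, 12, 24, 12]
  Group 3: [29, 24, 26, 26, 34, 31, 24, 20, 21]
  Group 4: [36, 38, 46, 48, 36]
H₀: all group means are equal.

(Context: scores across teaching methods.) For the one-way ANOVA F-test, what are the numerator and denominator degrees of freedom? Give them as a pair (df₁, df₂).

degrees of freedom = [3, 30]

k = 4 groups, N = 34 total
df = (k−1, N−k) = (4−1, 34−4) = (3, 30)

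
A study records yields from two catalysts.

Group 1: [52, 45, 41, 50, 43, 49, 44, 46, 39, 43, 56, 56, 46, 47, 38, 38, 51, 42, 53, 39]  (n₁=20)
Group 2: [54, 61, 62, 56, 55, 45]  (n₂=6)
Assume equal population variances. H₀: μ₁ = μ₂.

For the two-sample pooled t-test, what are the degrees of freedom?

df = n₁ + n₂ − 2 = 20 + 6 − 2 = 24

degrees of freedom = 24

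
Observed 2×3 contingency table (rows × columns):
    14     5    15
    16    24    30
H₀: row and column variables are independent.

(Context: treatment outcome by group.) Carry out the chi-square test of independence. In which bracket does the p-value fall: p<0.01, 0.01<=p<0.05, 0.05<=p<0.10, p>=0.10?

Row totals [34, 70], col totals [30, 29, 45], n=104
χ² = (14−9.81)²/9.81 + (5−9.48)²/9.48 + (15−14.71)²/14.71 + (16−20.19)²/20.19 + (24−19.52)²/19.52 + (30−30.29)²/30.29 = 5.8171
df = 2
p-value (upper-tail) = 0.05456
→ bracket: 0.05<=p<0.10

p-value bracket: 0.05<=p<0.10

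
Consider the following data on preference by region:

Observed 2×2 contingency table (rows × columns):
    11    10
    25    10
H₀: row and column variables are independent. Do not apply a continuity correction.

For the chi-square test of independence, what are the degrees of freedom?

degrees of freedom = 1

df = (r−1)(c−1) = (2−1)·(2−1) = 1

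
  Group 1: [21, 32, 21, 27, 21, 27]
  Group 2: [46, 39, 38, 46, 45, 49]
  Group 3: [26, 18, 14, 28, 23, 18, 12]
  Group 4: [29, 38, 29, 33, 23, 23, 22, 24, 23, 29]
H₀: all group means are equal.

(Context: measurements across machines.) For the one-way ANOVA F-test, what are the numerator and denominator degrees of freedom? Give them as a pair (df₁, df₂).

degrees of freedom = [3, 25]

k = 4 groups, N = 29 total
df = (k−1, N−k) = (4−1, 29−4) = (3, 25)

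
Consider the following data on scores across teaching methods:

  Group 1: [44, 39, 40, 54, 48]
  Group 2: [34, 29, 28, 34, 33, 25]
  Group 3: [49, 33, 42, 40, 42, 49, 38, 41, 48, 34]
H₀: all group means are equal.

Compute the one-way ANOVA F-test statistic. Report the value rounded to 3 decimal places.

test statistic = 11.770

Group means [45.00, 30.50, 41.60], grand mean 39.238
SSB = Σnᵢ(x̄ᵢ−x̄)² = 679.910; SSW = ΣΣ(x−x̄ᵢ)² = 519.900
MSB = 679.910/2 = 339.9548; MSW = 519.900/18 = 28.8833
F = MSB/MSW = 11.7699
df = (2, 18)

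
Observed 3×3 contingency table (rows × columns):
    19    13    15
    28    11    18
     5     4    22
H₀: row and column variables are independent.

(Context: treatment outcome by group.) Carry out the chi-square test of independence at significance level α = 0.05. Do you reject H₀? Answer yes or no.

reject H₀: yes

Row totals [47, 57, 31], col totals [52, 28, 55], n=135
χ² = (19−18.10)²/18.10 + (13−9.75)²/9.75 + (15−19.15)²/19.15 + (28−21.96)²/21.96 + (11−11.82)²/11.82 + (18−23.22)²/23.22 + (5−11.94)²/11.94 + (4−6.43)²/6.43 + (22−12.63)²/12.63 = 16.8281
df = 4
p-value (upper-tail) = 0.00209
At α=0.05: p < α → reject H₀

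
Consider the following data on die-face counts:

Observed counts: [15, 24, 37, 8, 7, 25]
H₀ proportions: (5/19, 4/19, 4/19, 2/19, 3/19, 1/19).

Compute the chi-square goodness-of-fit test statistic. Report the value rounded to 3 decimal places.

n = 116; E_i = n·p_i = [30.53, 24.42, 24.42, 12.21, 18.32, 6.11]
χ² = (15−30.53)²/30.53 + (24−24.42)²/24.42 + (37−24.42)²/24.42 + (8−12.21)²/12.21 + (7−18.32)²/18.32 + (25−6.11)²/6.11 = 81.3024
df = 5

test statistic = 81.302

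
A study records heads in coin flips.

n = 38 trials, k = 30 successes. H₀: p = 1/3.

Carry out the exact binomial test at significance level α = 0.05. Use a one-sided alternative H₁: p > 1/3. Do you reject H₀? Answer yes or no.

Exact binomial: n=38, k=30, p₀=1/3=0.3333
P(X≥30) from Σ C(n,i)·p₀^i·(1−p₀)^(n−i)
p-value (one-sided, H₁ greater) = 0.00000
At α=0.05: p < α → reject H₀

reject H₀: yes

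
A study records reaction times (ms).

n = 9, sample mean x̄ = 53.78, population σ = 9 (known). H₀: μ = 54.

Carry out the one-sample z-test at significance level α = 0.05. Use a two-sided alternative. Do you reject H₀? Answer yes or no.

reject H₀: no

SE = σ/√n = 9/√9 = 3.0000
z = (x̄−μ₀)/SE = (53.78−54)/3.0000 = -0.0733
p-value (two-sided) = 0.94154
At α=0.05: p ≥ α → fail to reject H₀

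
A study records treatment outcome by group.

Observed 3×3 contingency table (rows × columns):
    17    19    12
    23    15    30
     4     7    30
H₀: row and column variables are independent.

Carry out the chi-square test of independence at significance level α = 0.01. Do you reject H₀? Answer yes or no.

reject H₀: yes

Row totals [48, 68, 41], col totals [44, 41, 72], n=157
χ² = (17−13.45)²/13.45 + (19−12.54)²/12.54 + (12−22.01)²/22.01 + (23−19.06)²/19.06 + (15−17.76)²/17.76 + (30−31.18)²/31.18 + (4−11.49)²/11.49 + (7−10.71)²/10.71 + (30−18.80)²/18.80 = 22.9482
df = 4
p-value (upper-tail) = 0.00013
At α=0.01: p < α → reject H₀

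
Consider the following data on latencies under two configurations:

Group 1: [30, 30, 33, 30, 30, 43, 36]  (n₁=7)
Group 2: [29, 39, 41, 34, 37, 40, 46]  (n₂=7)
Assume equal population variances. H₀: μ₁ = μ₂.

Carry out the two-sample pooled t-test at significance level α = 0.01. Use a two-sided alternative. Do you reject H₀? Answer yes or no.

x̄₁=33.143, s₁=4.914, n₁=7
x̄₂=38.000, s₂=5.416, n₂=7
s_p² = [6·4.914² + 6·5.416²]/12 = 26.7381
SE = √(s_p²·(1/7+1/7)) = 2.7640
t = (33.143−38.000)/2.7640 = -1.7573
df = 12
p-value (two-sided) = 0.10432
At α=0.01: p ≥ α → fail to reject H₀

reject H₀: no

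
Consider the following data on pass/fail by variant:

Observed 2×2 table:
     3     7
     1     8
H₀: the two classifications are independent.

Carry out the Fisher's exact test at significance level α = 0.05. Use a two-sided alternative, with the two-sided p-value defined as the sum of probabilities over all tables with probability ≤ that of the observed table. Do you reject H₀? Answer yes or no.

Margins: r₁=10, r₂=9, c₁=4, c₂=15, n=19
p_obs = C(10,3)·C(9,1)/C(19,4); sum pmf over tables with pmf ≤ p_obs
p-value (two-sided) = 0.58204
At α=0.05: p ≥ α → fail to reject H₀

reject H₀: no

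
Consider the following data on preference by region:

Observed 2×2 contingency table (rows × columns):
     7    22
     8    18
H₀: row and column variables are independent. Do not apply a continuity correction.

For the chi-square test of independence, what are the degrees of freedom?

df = (r−1)(c−1) = (2−1)·(2−1) = 1

degrees of freedom = 1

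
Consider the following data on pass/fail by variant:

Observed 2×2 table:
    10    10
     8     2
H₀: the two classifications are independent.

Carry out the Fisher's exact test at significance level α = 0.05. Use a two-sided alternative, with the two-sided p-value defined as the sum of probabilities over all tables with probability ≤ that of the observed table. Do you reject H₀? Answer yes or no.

Margins: r₁=20, r₂=10, c₁=18, c₂=12, n=30
p_obs = C(20,10)·C(10,8)/C(30,18); sum pmf over tables with pmf ≤ p_obs
p-value (two-sided) = 0.23527
At α=0.05: p ≥ α → fail to reject H₀

reject H₀: no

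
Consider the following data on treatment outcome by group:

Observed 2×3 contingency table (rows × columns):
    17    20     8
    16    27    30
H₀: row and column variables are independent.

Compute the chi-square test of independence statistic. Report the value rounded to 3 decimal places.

Row totals [45, 73], col totals [33, 47, 38], n=118
χ² = (17−12.58)²/12.58 + (20−17.92)²/17.92 + (8−14.49)²/14.49 + (16−20.42)²/20.42 + (27−29.08)²/29.08 + (30−23.51)²/23.51 = 7.5932
df = 2

test statistic = 7.593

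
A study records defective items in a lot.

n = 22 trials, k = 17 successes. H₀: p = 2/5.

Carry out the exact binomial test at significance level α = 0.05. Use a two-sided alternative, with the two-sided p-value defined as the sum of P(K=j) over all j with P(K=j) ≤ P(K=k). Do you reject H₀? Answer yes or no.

reject H₀: yes

Exact binomial: n=22, k=17, p₀=2/5=0.4000
P(X=j) = C(n,j)·p₀^j·(1−p₀)^(n−j); p = Σ P(X=j) over j with P(X=j) ≤ P(X=17)
p-value (two-sided) = 0.00063
At α=0.05: p < α → reject H₀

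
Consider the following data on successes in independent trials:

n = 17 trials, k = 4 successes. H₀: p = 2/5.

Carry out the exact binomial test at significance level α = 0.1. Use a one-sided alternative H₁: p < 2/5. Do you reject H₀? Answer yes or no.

reject H₀: no

Exact binomial: n=17, k=4, p₀=2/5=0.4000
P(X≤4) from Σ C(n,i)·p₀^i·(1−p₀)^(n−i)
p-value (one-sided, H₁ less) = 0.12600
At α=0.1: p ≥ α → fail to reject H₀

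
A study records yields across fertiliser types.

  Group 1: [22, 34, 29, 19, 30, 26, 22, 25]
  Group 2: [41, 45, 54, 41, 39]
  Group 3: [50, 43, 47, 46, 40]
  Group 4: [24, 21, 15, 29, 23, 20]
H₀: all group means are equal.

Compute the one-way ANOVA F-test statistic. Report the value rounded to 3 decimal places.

Group means [25.88, 44.00, 45.20, 22.00], grand mean 32.708
SSB = Σnᵢ(x̄ᵢ−x̄)² = 2479.283; SSW = ΣΣ(x−x̄ᵢ)² = 481.675
MSB = 2479.283/3 = 826.4278; MSW = 481.675/20 = 24.0838
F = MSB/MSW = 34.3147
df = (3, 20)

test statistic = 34.315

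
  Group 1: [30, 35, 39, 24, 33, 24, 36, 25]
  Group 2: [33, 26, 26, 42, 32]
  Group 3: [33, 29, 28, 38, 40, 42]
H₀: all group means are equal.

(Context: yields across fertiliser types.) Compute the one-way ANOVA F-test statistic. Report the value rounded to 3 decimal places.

Group means [30.75, 31.80, 35.00], grand mean 32.368
SSB = Σnᵢ(x̄ᵢ−x̄)² = 64.121; SSW = ΣΣ(x−x̄ᵢ)² = 588.300
MSB = 64.121/2 = 32.0605; MSW = 588.300/16 = 36.7687
F = MSB/MSW = 0.8720
df = (2, 16)

test statistic = 0.872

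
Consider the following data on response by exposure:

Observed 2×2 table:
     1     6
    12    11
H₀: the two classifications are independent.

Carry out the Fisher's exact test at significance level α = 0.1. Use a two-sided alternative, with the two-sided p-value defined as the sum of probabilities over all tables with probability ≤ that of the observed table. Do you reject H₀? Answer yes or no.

reject H₀: no

Margins: r₁=7, r₂=23, c₁=13, c₂=17, n=30
p_obs = C(7,1)·C(23,12)/C(30,13); sum pmf over tables with pmf ≤ p_obs
p-value (two-sided) = 0.10375
At α=0.1: p ≥ α → fail to reject H₀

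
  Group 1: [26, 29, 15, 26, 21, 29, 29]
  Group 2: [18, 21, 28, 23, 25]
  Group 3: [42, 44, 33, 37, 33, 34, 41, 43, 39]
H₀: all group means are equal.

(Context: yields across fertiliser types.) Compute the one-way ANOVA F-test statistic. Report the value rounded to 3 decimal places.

test statistic = 25.359

Group means [25.00, 23.00, 38.44], grand mean 30.286
SSB = Σnᵢ(x̄ᵢ−x̄)² = 1060.063; SSW = ΣΣ(x−x̄ᵢ)² = 376.222
MSB = 1060.063/2 = 530.0317; MSW = 376.222/18 = 20.9012
F = MSB/MSW = 25.3589
df = (2, 18)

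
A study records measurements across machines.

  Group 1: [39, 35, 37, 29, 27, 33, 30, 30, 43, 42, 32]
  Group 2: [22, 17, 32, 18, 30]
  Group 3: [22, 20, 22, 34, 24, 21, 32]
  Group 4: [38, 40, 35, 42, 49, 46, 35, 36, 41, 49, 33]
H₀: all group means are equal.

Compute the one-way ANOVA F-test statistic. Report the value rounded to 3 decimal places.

Group means [34.27, 23.80, 25.00, 40.36], grand mean 32.794
SSB = Σnᵢ(x̄ᵢ−x̄)² = 1484.032; SSW = ΣΣ(x−x̄ᵢ)² = 989.527
MSB = 1484.032/3 = 494.6772; MSW = 989.527/30 = 32.9842
F = MSB/MSW = 14.9974
df = (3, 30)

test statistic = 14.997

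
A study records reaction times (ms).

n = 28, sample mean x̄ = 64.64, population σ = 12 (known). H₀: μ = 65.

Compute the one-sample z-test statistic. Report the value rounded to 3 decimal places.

test statistic = -0.159

SE = σ/√n = 12/√28 = 2.2678
z = (x̄−μ₀)/SE = (64.64−65)/2.2678 = -0.1587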